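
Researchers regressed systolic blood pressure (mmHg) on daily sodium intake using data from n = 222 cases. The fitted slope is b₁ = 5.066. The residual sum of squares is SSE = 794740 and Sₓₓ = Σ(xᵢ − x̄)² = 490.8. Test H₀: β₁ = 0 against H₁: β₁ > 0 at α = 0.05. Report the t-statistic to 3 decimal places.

t = 1.867

MSE = SSE/(n − 2) = 794740/220 = 3612.45.
SE(b₁) = √(MSE/Sₓₓ) = √(3612.45/490.8) = 2.71299.
t = 5.066 / 2.71299 = 1.867.
df = n − 2 = 220.
One-sided p ≈ 0.0316, which is < 0.05, so reject H₀.
There is evidence that the true slope on daily sodium intake is positive.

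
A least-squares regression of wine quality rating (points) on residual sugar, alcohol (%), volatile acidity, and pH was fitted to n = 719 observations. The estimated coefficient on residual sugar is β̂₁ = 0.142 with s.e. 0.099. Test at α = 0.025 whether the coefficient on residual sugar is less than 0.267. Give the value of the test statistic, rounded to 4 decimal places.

t = -1.2626

H₀: β₁ = 0.267 vs H₁: β₁ < 0.267.
t = (β̂₁ − β₁⁰)/SE = (0.142 − 0.267) / 0.099 = -1.2626.
df = n − k − 1 = 719 − 4 − 1 = 714.
One-sided p ≈ 0.1036, which is ≥ 0.025, so fail to reject H₀.
The data do not give significant evidence that the true slope on residual sugar is below 0.267 points per unit, holding the other predictors fixed.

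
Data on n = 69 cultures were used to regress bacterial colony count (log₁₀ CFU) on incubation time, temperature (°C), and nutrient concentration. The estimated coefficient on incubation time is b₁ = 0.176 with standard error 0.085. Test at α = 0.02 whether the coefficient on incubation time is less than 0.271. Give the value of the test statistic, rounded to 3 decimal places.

t = -1.118

H₀: β₁ = 0.271 vs H₁: β₁ < 0.271.
t = (b₁ − β₁⁰)/SE = (0.176 − 0.271) / 0.085 = -1.118.
df = n − k − 1 = 69 − 3 − 1 = 65.
One-sided p ≈ 0.1339, which is ≥ 0.02, so fail to reject H₀.
The data do not give significant evidence that the true slope on incubation time is below 0.271 log₁₀ CFU per unit, holding the other predictors fixed.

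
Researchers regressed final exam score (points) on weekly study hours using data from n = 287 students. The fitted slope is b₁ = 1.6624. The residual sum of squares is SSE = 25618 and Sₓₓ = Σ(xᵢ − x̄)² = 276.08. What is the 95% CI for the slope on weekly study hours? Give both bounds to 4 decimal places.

MSE = SSE/(n − 2) = 25618/285 = 89.8877.
SE(b₁) = √(MSE/Sₓₓ) = √(89.8877/276.08) = 0.570601.
df = n − 2 = 285.
t* = t_{0.025, 285} = 1.968323.
Margin = t* × SE = 1.968323 × 0.570601 = 1.123127.
CI: 1.6624 ± 1.123127 → (0.5393, 2.7855).
With 95% confidence, each one-unit increase in weekly study hours is associated with a change of between 0.5393 and 2.7855 points in final exam score.

(0.5393, 2.7855)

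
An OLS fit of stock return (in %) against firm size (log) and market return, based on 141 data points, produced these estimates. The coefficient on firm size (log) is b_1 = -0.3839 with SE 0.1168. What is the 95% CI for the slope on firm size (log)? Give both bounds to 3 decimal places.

df = n − k − 1 = 141 − 2 − 1 = 138.
t* = t_{0.025, 138} = 1.977304.
Margin = t* × SE = 1.977304 × 0.1168 = 0.23095.
CI: -0.3839 ± 0.23095 → (-0.615, -0.153).
With 95% confidence, each one-unit increase in firm size (log) is associated with a change of between -0.615 and -0.153 % in stock return, holding the other predictors fixed.

(-0.615, -0.153)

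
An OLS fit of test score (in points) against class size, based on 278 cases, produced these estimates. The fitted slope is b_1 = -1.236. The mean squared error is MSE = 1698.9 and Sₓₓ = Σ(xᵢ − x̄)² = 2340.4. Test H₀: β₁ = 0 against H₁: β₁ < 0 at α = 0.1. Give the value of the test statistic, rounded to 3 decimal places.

SE(b_1) = √(MSE/Sₓₓ) = √(1698.9/2340.4) = 0.851999.
t = -1.236 / 0.851999 = -1.451.
df = n − 2 = 276.
One-sided p ≈ 0.0740, which is < 0.1, so reject H₀.
There is evidence that the true slope on class size is negative.

t = -1.451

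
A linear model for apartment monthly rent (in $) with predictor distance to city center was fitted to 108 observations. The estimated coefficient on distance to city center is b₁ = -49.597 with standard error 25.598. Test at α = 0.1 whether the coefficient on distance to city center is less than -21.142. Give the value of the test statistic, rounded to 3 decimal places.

t = -1.112

H₀: β₁ = -21.142 vs H₁: β₁ < -21.142.
t = (b₁ − β₁⁰)/SE = (-49.597 − (-21.142)) / 25.598 = -1.112.
df = n − 2 = 108 − 2 = 106.
One-sided p ≈ 0.1344, which is ≥ 0.1, so fail to reject H₀.
The data do not give significant evidence that the true slope on distance to city center is below -21.142 $ per unit.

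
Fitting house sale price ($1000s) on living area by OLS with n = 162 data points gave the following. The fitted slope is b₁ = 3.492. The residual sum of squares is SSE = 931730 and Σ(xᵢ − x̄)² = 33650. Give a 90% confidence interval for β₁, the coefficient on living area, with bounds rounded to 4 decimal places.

(2.8038, 4.1802)

MSE = SSE/(n − 2) = 931730/160 = 5823.31.
SE(b₁) = √(MSE/Sₓₓ) = √(5823.31/33650) = 0.415999.
df = n − 2 = 160.
t* = t_{0.05, 160} = 1.654433.
Margin = t* × SE = 1.654433 × 0.415999 = 0.688243.
CI: 3.492 ± 0.688243 → (2.8038, 4.1802).
With 90% confidence, each one-unit increase in living area is associated with a change of between 2.8038 and 4.1802 $1000s in house sale price.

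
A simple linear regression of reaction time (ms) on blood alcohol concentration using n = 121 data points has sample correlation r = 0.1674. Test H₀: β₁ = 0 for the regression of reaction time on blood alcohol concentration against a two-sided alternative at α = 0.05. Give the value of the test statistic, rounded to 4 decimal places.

t = 1.8523

t = r·√(n − 2)/√(1 − r²) = 0.1674·√119/√0.971977 = 1.8523.
df = n − 2 = 119.
Two-sided p ≈ 0.0665, which is ≥ 0.05, so fail to reject H₀.
The data do not give significant evidence of a linear association between blood alcohol concentration and reaction time.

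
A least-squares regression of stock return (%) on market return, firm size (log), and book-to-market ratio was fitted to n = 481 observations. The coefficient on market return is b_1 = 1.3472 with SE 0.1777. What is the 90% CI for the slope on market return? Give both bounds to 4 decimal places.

(1.0543, 1.6401)

df = n − k − 1 = 481 − 3 − 1 = 477.
t* = t_{0.05, 477} = 1.648054.
Margin = t* × SE = 1.648054 × 0.1777 = 0.292859.
CI: 1.3472 ± 0.292859 → (1.0543, 1.6401).
With 90% confidence, each one-unit increase in market return is associated with a change of between 1.0543 and 1.6401 % in stock return, holding the other predictors fixed.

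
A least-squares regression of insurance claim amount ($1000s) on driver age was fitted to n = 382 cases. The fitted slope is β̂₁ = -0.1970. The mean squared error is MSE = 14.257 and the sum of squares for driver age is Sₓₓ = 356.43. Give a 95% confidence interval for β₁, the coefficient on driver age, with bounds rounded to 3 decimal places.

(-0.590, 0.196)

SE(β̂₁) = √(MSE/Sₓₓ) = √(14.257/356.43) = 0.199999.
df = n − 2 = 380.
t* = t_{0.025, 380} = 1.966226.
Margin = t* × SE = 1.966226 × 0.199999 = 0.39324.
CI: -0.1970 ± 0.39324 → (-0.590, 0.196).
With 95% confidence, each one-unit increase in driver age is associated with a change of between -0.590 and 0.196 $1000s in insurance claim amount.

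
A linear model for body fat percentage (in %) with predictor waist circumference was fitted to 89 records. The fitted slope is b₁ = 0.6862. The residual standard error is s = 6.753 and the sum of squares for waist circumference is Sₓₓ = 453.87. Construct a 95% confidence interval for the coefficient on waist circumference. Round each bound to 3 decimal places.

SE(b₁) = s/√Sₓₓ = 6.753/√453.87 = 0.316979.
df = n − 2 = 87.
t* = t_{0.025, 87} = 1.987608.
Margin = t* × SE = 1.987608 × 0.316979 = 0.63003.
CI: 0.6862 ± 0.63003 → (0.056, 1.316).
With 95% confidence, each one-unit increase in waist circumference is associated with a change of between 0.056 and 1.316 % in body fat percentage.

(0.056, 1.316)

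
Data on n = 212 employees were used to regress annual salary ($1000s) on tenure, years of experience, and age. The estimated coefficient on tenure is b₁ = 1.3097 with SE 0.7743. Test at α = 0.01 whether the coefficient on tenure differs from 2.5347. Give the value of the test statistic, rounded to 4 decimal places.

H₀: β₁ = 2.5347 vs H₁: β₁ ≠ 2.5347.
t = (b₁ − β₁⁰)/SE = (1.3097 − 2.5347) / 0.7743 = -1.5821.
df = n − k − 1 = 212 − 3 − 1 = 208.
Two-sided p ≈ 0.1152, which is ≥ 0.01, so fail to reject H₀.
The data are consistent with a true slope of 2.5347 $1000s per unit of tenure, holding the other predictors fixed.

t = -1.5821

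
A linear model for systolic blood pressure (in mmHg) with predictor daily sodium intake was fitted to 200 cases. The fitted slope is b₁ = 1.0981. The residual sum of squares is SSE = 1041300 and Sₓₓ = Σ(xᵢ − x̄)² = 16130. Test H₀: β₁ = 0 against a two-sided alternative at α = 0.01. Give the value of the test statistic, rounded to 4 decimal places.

MSE = SSE/(n − 2) = 1041300/198 = 5259.09.
SE(b₁) = √(MSE/Sₓₓ) = √(5259.09/16130) = 0.571003.
t = 1.0981 / 0.571003 = 1.9231.
df = n − 2 = 198.
Two-sided p ≈ 0.0559, which is ≥ 0.01, so fail to reject H₀.
The data do not give significant evidence of an association between daily sodium intake and systolic blood pressure.

t = 1.9231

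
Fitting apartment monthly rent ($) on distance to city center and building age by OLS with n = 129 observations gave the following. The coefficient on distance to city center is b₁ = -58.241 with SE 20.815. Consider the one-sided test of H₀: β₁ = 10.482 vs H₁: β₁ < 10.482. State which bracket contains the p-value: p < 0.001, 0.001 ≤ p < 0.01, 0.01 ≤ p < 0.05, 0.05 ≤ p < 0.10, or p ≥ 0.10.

p < 0.001

t = (-58.241 − 10.482) / 20.815 = -3.302.
df = n − k − 1 = 129 − 2 − 1 = 126.
One-sided p = P(T_{126} < t) ≈ 0.0006.
So p < 0.001.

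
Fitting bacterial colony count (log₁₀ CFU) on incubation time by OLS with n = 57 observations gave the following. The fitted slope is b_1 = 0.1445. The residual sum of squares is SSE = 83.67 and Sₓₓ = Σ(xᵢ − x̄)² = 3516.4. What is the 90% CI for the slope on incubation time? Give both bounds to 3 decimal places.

(0.110, 0.179)

MSE = SSE/(n − 2) = 83.67/55 = 1.52127.
SE(b_1) = √(MSE/Sₓₓ) = √(1.52127/3516.4) = 0.0207996.
df = n − 2 = 55.
t* = t_{0.05, 55} = 1.673034.
Margin = t* × SE = 1.673034 × 0.0207996 = 0.03480.
CI: 0.1445 ± 0.03480 → (0.110, 0.179).
With 90% confidence, each one-unit increase in incubation time is associated with a change of between 0.110 and 0.179 log₁₀ CFU in bacterial colony count.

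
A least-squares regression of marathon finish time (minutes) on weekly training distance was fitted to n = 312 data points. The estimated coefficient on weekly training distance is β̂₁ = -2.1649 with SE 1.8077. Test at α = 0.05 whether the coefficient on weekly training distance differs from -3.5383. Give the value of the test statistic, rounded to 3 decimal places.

t = 0.760

H₀: β₁ = -3.5383 vs H₁: β₁ ≠ -3.5383.
t = (β̂₁ − β₁⁰)/SE = (-2.1649 − (-3.5383)) / 1.8077 = 0.760.
df = n − 2 = 312 − 2 = 310.
Two-sided p ≈ 0.4480, which is ≥ 0.05, so fail to reject H₀.
The data are consistent with a true slope of -3.5383 minutes per unit of weekly training distance.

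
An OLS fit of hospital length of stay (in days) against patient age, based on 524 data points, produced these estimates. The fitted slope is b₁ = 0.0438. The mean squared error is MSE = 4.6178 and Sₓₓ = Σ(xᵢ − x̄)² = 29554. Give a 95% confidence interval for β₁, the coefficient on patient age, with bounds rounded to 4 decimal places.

(0.0192, 0.0684)

SE(b₁) = √(MSE/Sₓₓ) = √(4.6178/29554) = 0.0125.
df = n − 2 = 522.
t* = t_{0.025, 522} = 1.964519.
Margin = t* × SE = 1.964519 × 0.0125 = 0.024556.
CI: 0.0438 ± 0.024556 → (0.0192, 0.0684).
With 95% confidence, each one-unit increase in patient age is associated with a change of between 0.0192 and 0.0684 days in hospital length of stay.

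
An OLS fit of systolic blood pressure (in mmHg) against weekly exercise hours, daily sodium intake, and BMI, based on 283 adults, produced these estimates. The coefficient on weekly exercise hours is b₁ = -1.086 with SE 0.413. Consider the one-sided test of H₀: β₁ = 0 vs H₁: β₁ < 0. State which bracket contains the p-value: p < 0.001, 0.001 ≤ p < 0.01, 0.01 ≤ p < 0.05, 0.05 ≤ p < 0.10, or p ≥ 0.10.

0.001 ≤ p < 0.01

t = -1.086 / 0.413 = -2.630.
df = n − k − 1 = 283 − 3 − 1 = 279.
One-sided p = P(T_{279} < t) ≈ 0.0045.
So 0.001 ≤ p < 0.01.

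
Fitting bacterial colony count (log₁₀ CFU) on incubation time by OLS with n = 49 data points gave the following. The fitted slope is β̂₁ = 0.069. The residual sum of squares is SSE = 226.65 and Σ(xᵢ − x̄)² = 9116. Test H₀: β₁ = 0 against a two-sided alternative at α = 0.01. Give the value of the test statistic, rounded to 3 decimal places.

t = 3.000

MSE = SSE/(n − 2) = 226.65/47 = 4.82234.
SE(β̂₁) = √(MSE/Sₓₓ) = √(4.82234/9116) = 0.0229999.
t = 0.069 / 0.0229999 = 3.000.
df = n − 2 = 47.
Two-sided p ≈ 0.0043, which is < 0.01, so reject H₀.
There is evidence that incubation time is associated with bacterial colony count.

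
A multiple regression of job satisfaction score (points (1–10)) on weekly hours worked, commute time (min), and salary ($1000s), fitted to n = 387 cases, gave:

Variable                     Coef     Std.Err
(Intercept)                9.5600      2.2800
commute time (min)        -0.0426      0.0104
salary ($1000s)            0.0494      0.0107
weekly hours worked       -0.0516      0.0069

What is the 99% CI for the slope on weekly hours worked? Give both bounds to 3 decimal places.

Read off: b = -0.0516, SE = 0.0069 for weekly hours worked.
df = n − k − 1 = 387 − 3 − 1 = 383.
t* = t_{0.005, 383} = 2.588727.
Margin = t* × SE = 2.588727 × 0.0069 = 0.01786.
CI: -0.0516 ± 0.01786 → (-0.069, -0.034).

(-0.069, -0.034)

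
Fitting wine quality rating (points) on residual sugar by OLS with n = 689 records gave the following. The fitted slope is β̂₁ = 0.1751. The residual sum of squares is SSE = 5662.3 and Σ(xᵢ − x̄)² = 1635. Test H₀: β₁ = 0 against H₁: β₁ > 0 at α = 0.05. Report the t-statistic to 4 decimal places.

t = 2.4662

MSE = SSE/(n − 2) = 5662.3/687 = 8.24207.
SE(β̂₁) = √(MSE/Sₓₓ) = √(8.24207/1635) = 0.0710001.
t = 0.1751 / 0.0710001 = 2.4662.
df = n − 2 = 687.
One-sided p ≈ 0.0069, which is < 0.05, so reject H₀.
There is evidence that the true slope on residual sugar is positive.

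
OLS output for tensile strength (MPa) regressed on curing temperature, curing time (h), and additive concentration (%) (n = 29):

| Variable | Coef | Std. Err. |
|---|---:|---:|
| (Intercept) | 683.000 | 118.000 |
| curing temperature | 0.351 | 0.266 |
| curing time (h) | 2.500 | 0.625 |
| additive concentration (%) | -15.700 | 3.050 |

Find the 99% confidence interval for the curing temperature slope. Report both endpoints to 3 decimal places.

(-0.390, 1.092)

Read off: b = 0.351, SE = 0.266 for curing temperature.
df = n − k − 1 = 29 − 3 − 1 = 25.
t* = t_{0.005, 25} = 2.787436.
Margin = t* × SE = 2.787436 × 0.266 = 0.74146.
CI: 0.351 ± 0.74146 → (-0.390, 1.092).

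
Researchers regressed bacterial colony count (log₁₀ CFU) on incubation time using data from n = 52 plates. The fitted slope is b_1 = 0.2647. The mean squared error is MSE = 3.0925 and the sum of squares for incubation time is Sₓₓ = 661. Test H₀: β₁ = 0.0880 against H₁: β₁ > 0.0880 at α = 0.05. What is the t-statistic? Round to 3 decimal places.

SE(b_1) = √(MSE/Sₓₓ) = √(3.0925/661) = 0.0683997.
t = (0.2647 − 0.0880) / 0.0683997 = 2.583.
df = n − 2 = 50.
One-sided p ≈ 0.0064, which is < 0.05, so reject H₀.
There is evidence that the true slope on incubation time exceeds 0.0880 log₁₀ CFU per unit.

t = 2.583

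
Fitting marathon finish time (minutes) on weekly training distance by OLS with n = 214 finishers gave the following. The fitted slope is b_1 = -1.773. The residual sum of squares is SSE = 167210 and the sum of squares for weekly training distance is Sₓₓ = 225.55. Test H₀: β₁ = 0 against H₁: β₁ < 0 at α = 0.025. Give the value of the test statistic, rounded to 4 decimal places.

MSE = SSE/(n − 2) = 167210/212 = 788.726.
SE(b_1) = √(MSE/Sₓₓ) = √(788.726/225.55) = 1.87.
t = -1.773 / 1.87 = -0.9481.
df = n − 2 = 212.
One-sided p ≈ 0.1721, which is ≥ 0.025, so fail to reject H₀.
The data do not give significant evidence that the true slope on weekly training distance is negative.

t = -0.9481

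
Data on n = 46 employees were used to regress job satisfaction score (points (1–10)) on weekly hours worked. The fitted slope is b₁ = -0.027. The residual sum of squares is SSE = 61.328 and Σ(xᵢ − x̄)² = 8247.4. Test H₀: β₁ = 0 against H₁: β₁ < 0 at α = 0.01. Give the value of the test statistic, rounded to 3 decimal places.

MSE = SSE/(n − 2) = 61.328/44 = 1.39382.
SE(b₁) = √(MSE/Sₓₓ) = √(1.39382/8247.4) = 0.013.
t = -0.027 / 0.013 = -2.077.
df = n − 2 = 44.
One-sided p ≈ 0.0218, which is ≥ 0.01, so fail to reject H₀.
The data do not give significant evidence that the true slope on weekly hours worked is negative.

t = -2.077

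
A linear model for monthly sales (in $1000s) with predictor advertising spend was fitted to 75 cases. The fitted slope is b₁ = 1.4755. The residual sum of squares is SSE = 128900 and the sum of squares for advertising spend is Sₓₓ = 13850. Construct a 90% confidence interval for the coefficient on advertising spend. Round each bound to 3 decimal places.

MSE = SSE/(n − 2) = 128900/73 = 1765.75.
SE(b₁) = √(MSE/Sₓₓ) = √(1765.75/13850) = 0.357059.
df = n − 2 = 73.
t* = t_{0.05, 73} = 1.665996.
Margin = t* × SE = 1.665996 × 0.357059 = 0.59486.
CI: 1.4755 ± 0.59486 → (0.881, 2.070).
With 90% confidence, each one-unit increase in advertising spend is associated with a change of between 0.881 and 2.070 $1000s in monthly sales.

(0.881, 2.070)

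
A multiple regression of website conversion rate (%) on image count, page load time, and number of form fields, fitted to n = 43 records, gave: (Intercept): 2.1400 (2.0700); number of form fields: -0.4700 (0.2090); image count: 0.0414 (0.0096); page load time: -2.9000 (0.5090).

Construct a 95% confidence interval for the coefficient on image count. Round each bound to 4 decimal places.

(0.0220, 0.0608)

Read off: b = 0.0414, SE = 0.0096 for image count.
df = n − k − 1 = 43 − 3 − 1 = 39.
t* = t_{0.025, 39} = 2.022691.
Margin = t* × SE = 2.022691 × 0.0096 = 0.019418.
CI: 0.0414 ± 0.019418 → (0.0220, 0.0608).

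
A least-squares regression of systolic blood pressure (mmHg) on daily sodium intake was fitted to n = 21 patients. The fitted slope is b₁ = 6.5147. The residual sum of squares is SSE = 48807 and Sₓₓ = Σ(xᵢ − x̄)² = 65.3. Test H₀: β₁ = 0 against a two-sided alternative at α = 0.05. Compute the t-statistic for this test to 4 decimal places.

t = 1.0387

MSE = SSE/(n − 2) = 48807/19 = 2568.79.
SE(b₁) = √(MSE/Sₓₓ) = √(2568.79/65.3) = 6.27202.
t = 6.5147 / 6.27202 = 1.0387.
df = n − 2 = 19.
Two-sided p ≈ 0.3120, which is ≥ 0.05, so fail to reject H₀.
The data do not give significant evidence of an association between daily sodium intake and systolic blood pressure.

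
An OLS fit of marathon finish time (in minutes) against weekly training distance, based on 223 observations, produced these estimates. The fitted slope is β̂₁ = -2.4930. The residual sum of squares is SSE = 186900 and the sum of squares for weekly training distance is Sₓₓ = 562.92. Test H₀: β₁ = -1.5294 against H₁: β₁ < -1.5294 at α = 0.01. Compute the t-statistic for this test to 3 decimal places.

t = -0.786

MSE = SSE/(n − 2) = 186900/221 = 845.701.
SE(β̂₁) = √(MSE/Sₓₓ) = √(845.701/562.92) = 1.2257.
t = (-2.4930 − (-1.5294)) / 1.2257 = -0.786.
df = n − 2 = 221.
One-sided p ≈ 0.2163, which is ≥ 0.01, so fail to reject H₀.
The data do not give significant evidence that the true slope on weekly training distance is below -1.5294 minutes per unit.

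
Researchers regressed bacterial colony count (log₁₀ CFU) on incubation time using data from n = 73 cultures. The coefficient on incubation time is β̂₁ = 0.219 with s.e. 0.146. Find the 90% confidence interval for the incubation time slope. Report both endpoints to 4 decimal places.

df = n − 2 = 73 − 2 = 71.
t* = t_{0.05, 71} = 1.6666.
Margin = t* × SE = 1.6666 × 0.146 = 0.243324.
CI: 0.219 ± 0.243324 → (-0.0243, 0.4623).
With 90% confidence, each one-unit increase in incubation time is associated with a change of between -0.0243 and 0.4623 log₁₀ CFU in bacterial colony count.

(-0.0243, 0.4623)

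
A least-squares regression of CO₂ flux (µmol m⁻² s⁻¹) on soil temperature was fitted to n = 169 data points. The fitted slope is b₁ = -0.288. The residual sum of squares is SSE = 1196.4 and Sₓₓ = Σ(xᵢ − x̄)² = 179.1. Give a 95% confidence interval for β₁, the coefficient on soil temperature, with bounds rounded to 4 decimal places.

(-0.6829, 0.1069)

MSE = SSE/(n − 2) = 1196.4/167 = 7.16407.
SE(b₁) = √(MSE/Sₓₓ) = √(7.16407/179.1) = 0.200001.
df = n − 2 = 167.
t* = t_{0.025, 167} = 1.974271.
Margin = t* × SE = 1.974271 × 0.200001 = 0.394856.
CI: -0.288 ± 0.394856 → (-0.6829, 0.1069).
With 95% confidence, each one-unit increase in soil temperature is associated with a change of between -0.6829 and 0.1069 µmol m⁻² s⁻¹ in CO₂ flux.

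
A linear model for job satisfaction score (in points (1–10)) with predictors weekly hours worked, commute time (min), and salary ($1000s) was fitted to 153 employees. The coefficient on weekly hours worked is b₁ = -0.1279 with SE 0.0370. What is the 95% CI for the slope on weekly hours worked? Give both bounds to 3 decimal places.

(-0.201, -0.055)

df = n − k − 1 = 153 − 3 − 1 = 149.
t* = t_{0.025, 149} = 1.976013.
Margin = t* × SE = 1.976013 × 0.0370 = 0.07311.
CI: -0.1279 ± 0.07311 → (-0.201, -0.055).
With 95% confidence, each one-unit increase in weekly hours worked is associated with a change of between -0.201 and -0.055 points (1–10) in job satisfaction score, holding the other predictors fixed.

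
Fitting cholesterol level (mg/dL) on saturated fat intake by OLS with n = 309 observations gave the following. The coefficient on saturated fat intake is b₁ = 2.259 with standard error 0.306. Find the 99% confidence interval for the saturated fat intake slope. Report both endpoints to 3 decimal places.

(1.466, 3.052)

df = n − 2 = 309 − 2 = 307.
t* = t_{0.005, 307} = 2.591938.
Margin = t* × SE = 2.591938 × 0.306 = 0.79313.
CI: 2.259 ± 0.79313 → (1.466, 3.052).
With 99% confidence, each one-unit increase in saturated fat intake is associated with a change of between 1.466 and 3.052 mg/dL in cholesterol level.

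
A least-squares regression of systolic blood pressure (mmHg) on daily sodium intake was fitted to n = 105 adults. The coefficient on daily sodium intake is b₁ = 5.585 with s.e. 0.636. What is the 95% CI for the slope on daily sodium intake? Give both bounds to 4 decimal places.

df = n − 2 = 105 − 2 = 103.
t* = t_{0.025, 103} = 1.983264.
Margin = t* × SE = 1.983264 × 0.636 = 1.261356.
CI: 5.585 ± 1.261356 → (4.3236, 6.8464).
With 95% confidence, each one-unit increase in daily sodium intake is associated with a change of between 4.3236 and 6.8464 mmHg in systolic blood pressure.

(4.3236, 6.8464)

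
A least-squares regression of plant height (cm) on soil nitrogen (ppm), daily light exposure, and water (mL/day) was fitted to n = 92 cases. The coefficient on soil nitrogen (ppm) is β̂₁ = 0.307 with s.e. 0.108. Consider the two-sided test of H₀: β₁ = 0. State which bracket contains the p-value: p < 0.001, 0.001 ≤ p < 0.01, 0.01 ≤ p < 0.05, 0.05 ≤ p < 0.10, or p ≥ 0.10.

0.001 ≤ p < 0.01

t = 0.307 / 0.108 = 2.843.
df = n − k − 1 = 92 − 3 − 1 = 88.
Two-sided p = 2·P(T_{88} > |t|) ≈ 0.0056.
So 0.001 ≤ p < 0.01.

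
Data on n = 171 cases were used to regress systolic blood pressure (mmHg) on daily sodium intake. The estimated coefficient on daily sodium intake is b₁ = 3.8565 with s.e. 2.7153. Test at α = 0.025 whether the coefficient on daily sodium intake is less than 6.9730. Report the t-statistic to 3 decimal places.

H₀: β₁ = 6.9730 vs H₁: β₁ < 6.9730.
t = (b₁ − β₁⁰)/SE = (3.8565 − 6.9730) / 2.7153 = -1.148.
df = n − 2 = 171 − 2 = 169.
One-sided p ≈ 0.1263, which is ≥ 0.025, so fail to reject H₀.
The data do not give significant evidence that the true slope on daily sodium intake is below 6.9730 mmHg per unit.

t = -1.148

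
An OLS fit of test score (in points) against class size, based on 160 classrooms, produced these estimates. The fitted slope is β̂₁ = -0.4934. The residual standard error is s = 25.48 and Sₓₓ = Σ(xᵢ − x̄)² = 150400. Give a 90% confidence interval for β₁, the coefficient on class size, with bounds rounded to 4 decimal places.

SE(β̂₁) = s/√Sₓₓ = 25.48/√150400 = 0.0657015.
df = n − 2 = 158.
t* = t_{0.05, 158} = 1.654555.
Margin = t* × SE = 1.654555 × 0.0657015 = 0.108707.
CI: -0.4934 ± 0.108707 → (-0.6021, -0.3847).
With 90% confidence, each one-unit increase in class size is associated with a change of between -0.6021 and -0.3847 points in test score.

(-0.6021, -0.3847)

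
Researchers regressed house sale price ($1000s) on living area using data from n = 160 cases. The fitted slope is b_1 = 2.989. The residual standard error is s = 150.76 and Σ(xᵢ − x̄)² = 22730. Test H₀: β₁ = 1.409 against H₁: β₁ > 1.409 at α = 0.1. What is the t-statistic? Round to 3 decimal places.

SE(b_1) = s/√Sₓₓ = 150.76/√22730 = 0.999969.
t = (2.989 − 1.409) / 0.999969 = 1.580.
df = n − 2 = 158.
One-sided p ≈ 0.0580, which is < 0.1, so reject H₀.
There is evidence that the true slope on living area exceeds 1.409 $1000s per unit.

t = 1.580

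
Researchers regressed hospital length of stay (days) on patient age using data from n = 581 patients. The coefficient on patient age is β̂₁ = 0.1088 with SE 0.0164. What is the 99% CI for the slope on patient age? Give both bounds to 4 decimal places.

(0.0664, 0.1512)

df = n − 2 = 581 − 2 = 579.
t* = t_{0.005, 579} = 2.584347.
Margin = t* × SE = 2.584347 × 0.0164 = 0.042383.
CI: 0.1088 ± 0.042383 → (0.0664, 0.1512).
With 99% confidence, each one-unit increase in patient age is associated with a change of between 0.0664 and 0.1512 days in hospital length of stay.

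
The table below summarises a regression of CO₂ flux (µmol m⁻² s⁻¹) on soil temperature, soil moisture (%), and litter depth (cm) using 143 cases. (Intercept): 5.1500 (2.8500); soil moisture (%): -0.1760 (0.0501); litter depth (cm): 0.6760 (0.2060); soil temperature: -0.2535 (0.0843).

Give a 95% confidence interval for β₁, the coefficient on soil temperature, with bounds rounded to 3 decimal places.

Read off: b = -0.2535, SE = 0.0843 for soil temperature.
df = n − k − 1 = 143 − 3 − 1 = 139.
t* = t_{0.025, 139} = 1.977178.
Margin = t* × SE = 1.977178 × 0.0843 = 0.16668.
CI: -0.2535 ± 0.16668 → (-0.420, -0.087).

(-0.420, -0.087)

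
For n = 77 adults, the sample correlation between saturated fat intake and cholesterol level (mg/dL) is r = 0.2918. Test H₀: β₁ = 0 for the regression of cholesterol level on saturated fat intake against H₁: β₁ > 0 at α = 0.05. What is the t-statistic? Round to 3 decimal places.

t = r·√(n − 2)/√(1 − r²) = 0.2918·√75/√0.914853 = 2.642.
df = n − 2 = 75.
One-sided p ≈ 0.0050, which is < 0.05, so reject H₀.
There is evidence of a linear association between saturated fat intake and cholesterol level.

t = 2.642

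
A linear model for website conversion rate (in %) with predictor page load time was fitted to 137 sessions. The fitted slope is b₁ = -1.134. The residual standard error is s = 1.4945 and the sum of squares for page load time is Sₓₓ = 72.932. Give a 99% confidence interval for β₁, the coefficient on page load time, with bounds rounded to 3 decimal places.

(-1.591, -0.677)

SE(b₁) = s/√Sₓₓ = 1.4945/√72.932 = 0.175.
df = n − 2 = 135.
t* = t_{0.005, 135} = 2.612738.
Margin = t* × SE = 2.612738 × 0.175 = 0.45723.
CI: -1.134 ± 0.45723 → (-1.591, -0.677).
With 99% confidence, each one-unit increase in page load time is associated with a change of between -1.591 and -0.677 % in website conversion rate.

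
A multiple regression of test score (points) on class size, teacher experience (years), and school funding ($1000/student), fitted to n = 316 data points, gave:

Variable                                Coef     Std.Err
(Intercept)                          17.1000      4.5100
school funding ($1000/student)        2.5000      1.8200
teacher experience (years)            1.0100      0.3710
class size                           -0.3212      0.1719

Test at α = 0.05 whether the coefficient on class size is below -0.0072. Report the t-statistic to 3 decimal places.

Read off: b = -0.3212, SE = 0.1719 for class size.
H₀: β₁ = -0.0072 vs H₁: β₁ < -0.0072.
t = (-0.3212 − (-0.0072)) / 0.1719 = -1.827.
df = n − k − 1 = 316 − 3 − 1 = 312.
One-sided p ≈ 0.0344, which is < 0.05, so reject H₀.
There is evidence that the true slope on class size is below -0.0072 points per unit, holding the other predictors fixed.

t = -1.827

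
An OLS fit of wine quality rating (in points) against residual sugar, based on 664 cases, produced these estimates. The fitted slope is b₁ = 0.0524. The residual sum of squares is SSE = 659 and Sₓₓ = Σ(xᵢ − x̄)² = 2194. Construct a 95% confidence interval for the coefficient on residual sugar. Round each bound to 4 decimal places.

MSE = SSE/(n − 2) = 659/662 = 0.995468.
SE(b₁) = √(MSE/Sₓₓ) = √(0.995468/2194) = 0.0213008.
df = n − 2 = 662.
t* = t_{0.025, 662} = 1.963554.
Margin = t* × SE = 1.963554 × 0.0213008 = 0.041825.
CI: 0.0524 ± 0.041825 → (0.0106, 0.0942).
With 95% confidence, each one-unit increase in residual sugar is associated with a change of between 0.0106 and 0.0942 points in wine quality rating.

(0.0106, 0.0942)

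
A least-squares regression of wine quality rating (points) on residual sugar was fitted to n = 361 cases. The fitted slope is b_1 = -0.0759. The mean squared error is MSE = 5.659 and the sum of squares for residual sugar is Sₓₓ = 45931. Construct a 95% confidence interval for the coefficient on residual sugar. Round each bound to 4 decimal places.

(-0.0977, -0.0541)

SE(b_1) = √(MSE/Sₓₓ) = √(5.659/45931) = 0.0110998.
df = n − 2 = 359.
t* = t_{0.025, 359} = 1.966594.
Margin = t* × SE = 1.966594 × 0.0110998 = 0.021829.
CI: -0.0759 ± 0.021829 → (-0.0977, -0.0541).
With 95% confidence, each one-unit increase in residual sugar is associated with a change of between -0.0977 and -0.0541 points in wine quality rating.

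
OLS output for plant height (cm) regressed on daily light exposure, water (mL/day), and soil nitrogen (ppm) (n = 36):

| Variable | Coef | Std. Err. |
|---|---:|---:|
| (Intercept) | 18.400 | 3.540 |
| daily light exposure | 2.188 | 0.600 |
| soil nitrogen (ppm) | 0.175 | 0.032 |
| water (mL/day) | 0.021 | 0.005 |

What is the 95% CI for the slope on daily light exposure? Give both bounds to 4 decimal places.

Read off: b = 2.188, SE = 0.600 for daily light exposure.
df = n − k − 1 = 36 − 3 − 1 = 32.
t* = t_{0.025, 32} = 2.036933.
Margin = t* × SE = 2.036933 × 0.600 = 1.222160.
CI: 2.188 ± 1.222160 → (0.9658, 3.4102).

(0.9658, 3.4102)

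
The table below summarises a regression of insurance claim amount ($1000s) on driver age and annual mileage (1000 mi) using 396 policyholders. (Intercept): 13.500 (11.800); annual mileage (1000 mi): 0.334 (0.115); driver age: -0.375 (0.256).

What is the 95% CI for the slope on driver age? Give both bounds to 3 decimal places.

Read off: b = -0.375, SE = 0.256 for driver age.
df = n − k − 1 = 396 − 2 − 1 = 393.
t* = t_{0.025, 393} = 1.966019.
Margin = t* × SE = 1.966019 × 0.256 = 0.50330.
CI: -0.375 ± 0.50330 → (-0.878, 0.128).

(-0.878, 0.128)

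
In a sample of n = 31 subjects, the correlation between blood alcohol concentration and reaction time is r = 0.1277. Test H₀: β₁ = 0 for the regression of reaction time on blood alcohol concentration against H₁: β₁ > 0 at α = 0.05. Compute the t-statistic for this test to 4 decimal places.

t = r·√(n − 2)/√(1 − r²) = 0.1277·√29/√0.983693 = 0.6934.
df = n − 2 = 29.
One-sided p ≈ 0.2468, which is ≥ 0.05, so fail to reject H₀.
The data do not give significant evidence of a linear association between blood alcohol concentration and reaction time.

t = 0.6934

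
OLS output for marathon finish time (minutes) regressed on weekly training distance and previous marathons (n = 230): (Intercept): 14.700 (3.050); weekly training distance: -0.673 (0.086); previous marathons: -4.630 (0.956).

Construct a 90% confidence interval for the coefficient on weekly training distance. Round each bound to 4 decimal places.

(-0.8150, -0.5310)

Read off: b = -0.673, SE = 0.086 for weekly training distance.
df = n − k − 1 = 230 − 2 − 1 = 227.
t* = t_{0.05, 227} = 1.651594.
Margin = t* × SE = 1.651594 × 0.086 = 0.142037.
CI: -0.673 ± 0.142037 → (-0.8150, -0.5310).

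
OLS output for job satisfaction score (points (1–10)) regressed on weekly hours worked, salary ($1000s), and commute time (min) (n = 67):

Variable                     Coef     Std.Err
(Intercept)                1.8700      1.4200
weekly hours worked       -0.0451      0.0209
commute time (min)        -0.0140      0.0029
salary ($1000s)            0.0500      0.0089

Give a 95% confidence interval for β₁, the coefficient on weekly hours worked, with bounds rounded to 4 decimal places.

(-0.0869, -0.0033)

Read off: b = -0.0451, SE = 0.0209 for weekly hours worked.
df = n − k − 1 = 67 − 3 − 1 = 63.
t* = t_{0.025, 63} = 1.998341.
Margin = t* × SE = 1.998341 × 0.0209 = 0.041765.
CI: -0.0451 ± 0.041765 → (-0.0869, -0.0033).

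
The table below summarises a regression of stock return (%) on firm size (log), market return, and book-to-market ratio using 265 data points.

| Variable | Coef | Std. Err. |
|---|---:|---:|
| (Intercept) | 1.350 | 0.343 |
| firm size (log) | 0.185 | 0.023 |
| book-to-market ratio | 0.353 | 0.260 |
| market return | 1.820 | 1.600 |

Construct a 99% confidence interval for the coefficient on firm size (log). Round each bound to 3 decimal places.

Read off: b = 0.185, SE = 0.023 for firm size (log).
df = n − k − 1 = 265 − 3 − 1 = 261.
t* = t_{0.005, 261} = 2.594797.
Margin = t* × SE = 2.594797 × 0.023 = 0.05968.
CI: 0.185 ± 0.05968 → (0.125, 0.245).

(0.125, 0.245)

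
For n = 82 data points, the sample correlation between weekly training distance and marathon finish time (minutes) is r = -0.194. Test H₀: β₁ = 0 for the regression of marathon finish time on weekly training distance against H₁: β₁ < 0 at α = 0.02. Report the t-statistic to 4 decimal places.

t = r·√(n − 2)/√(1 − r²) = -0.194·√80/√0.962364 = -1.7688.
df = n − 2 = 80.
One-sided p ≈ 0.0404, which is ≥ 0.02, so fail to reject H₀.
The data do not give significant evidence of a linear association between weekly training distance and marathon finish time.

t = -1.7688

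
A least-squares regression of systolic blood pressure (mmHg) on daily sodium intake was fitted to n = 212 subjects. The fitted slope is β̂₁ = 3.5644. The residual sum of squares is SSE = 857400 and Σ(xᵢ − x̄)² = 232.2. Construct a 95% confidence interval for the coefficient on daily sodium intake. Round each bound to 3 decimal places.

MSE = SSE/(n − 2) = 857400/210 = 4082.86.
SE(β̂₁) = √(MSE/Sₓₓ) = √(4082.86/232.2) = 4.19325.
df = n − 2 = 210.
t* = t_{0.025, 210} = 1.971325.
Margin = t* × SE = 1.971325 × 4.19325 = 8.26626.
CI: 3.5644 ± 8.26626 → (-4.702, 11.831).
With 95% confidence, each one-unit increase in daily sodium intake is associated with a change of between -4.702 and 11.831 mmHg in systolic blood pressure.

(-4.702, 11.831)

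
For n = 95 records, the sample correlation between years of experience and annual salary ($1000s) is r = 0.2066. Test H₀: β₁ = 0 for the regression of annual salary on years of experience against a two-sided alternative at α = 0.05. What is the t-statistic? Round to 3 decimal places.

t = r·√(n − 2)/√(1 − r²) = 0.2066·√93/√0.957316 = 2.036.
df = n − 2 = 93.
Two-sided p ≈ 0.0446, which is < 0.05, so reject H₀.
There is evidence of a linear association between years of experience and annual salary.

t = 2.036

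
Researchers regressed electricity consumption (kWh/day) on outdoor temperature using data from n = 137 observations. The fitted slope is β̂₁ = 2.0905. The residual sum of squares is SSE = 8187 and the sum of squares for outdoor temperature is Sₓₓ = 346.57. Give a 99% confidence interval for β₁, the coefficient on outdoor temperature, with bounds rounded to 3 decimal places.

(0.998, 3.183)

MSE = SSE/(n − 2) = 8187/135 = 60.6444.
SE(β̂₁) = √(MSE/Sₓₓ) = √(60.6444/346.57) = 0.418312.
df = n − 2 = 135.
t* = t_{0.005, 135} = 2.612738.
Margin = t* × SE = 2.612738 × 0.418312 = 1.09294.
CI: 2.0905 ± 1.09294 → (0.998, 3.183).
With 99% confidence, each one-unit increase in outdoor temperature is associated with a change of between 0.998 and 3.183 kWh/day in electricity consumption.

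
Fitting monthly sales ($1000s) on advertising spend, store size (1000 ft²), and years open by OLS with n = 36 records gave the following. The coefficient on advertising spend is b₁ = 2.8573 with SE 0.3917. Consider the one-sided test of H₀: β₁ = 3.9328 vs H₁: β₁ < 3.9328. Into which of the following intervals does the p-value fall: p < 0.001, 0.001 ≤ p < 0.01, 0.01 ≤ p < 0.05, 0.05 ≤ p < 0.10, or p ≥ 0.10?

0.001 ≤ p < 0.01

t = (2.8573 − 3.9328) / 0.3917 = -2.746.
df = n − k − 1 = 36 − 3 − 1 = 32.
One-sided p = P(T_{32} < t) ≈ 0.0049.
So 0.001 ≤ p < 0.01.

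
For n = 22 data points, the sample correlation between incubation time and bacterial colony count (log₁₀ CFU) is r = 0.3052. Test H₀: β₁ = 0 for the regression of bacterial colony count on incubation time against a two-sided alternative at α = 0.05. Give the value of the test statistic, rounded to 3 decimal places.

t = r·√(n − 2)/√(1 − r²) = 0.3052·√20/√0.906853 = 1.433.
df = n − 2 = 20.
Two-sided p ≈ 0.1672, which is ≥ 0.05, so fail to reject H₀.
The data do not give significant evidence of a linear association between incubation time and bacterial colony count.

t = 1.433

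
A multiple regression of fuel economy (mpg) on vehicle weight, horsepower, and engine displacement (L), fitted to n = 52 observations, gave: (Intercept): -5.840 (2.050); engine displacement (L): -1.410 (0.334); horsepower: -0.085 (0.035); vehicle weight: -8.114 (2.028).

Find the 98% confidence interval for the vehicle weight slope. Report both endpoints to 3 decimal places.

(-12.995, -3.233)

Read off: b = -8.114, SE = 2.028 for vehicle weight.
df = n − k − 1 = 52 − 3 − 1 = 48.
t* = t_{0.01, 48} = 2.406581.
Margin = t* × SE = 2.406581 × 2.028 = 4.88055.
CI: -8.114 ± 4.88055 → (-12.995, -3.233).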